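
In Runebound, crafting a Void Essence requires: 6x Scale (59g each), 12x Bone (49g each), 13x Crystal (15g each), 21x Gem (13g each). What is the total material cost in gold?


Cost breakdown:
  Scale: 6 * 59 = 354
  Bone: 12 * 49 = 588
  Crystal: 13 * 15 = 195
  Gem: 21 * 13 = 273
Total = 354 + 588 + 195 + 273 = 1410

1410 gold


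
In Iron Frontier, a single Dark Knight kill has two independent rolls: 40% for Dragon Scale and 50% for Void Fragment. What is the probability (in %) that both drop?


For independent events, P(both) = P(A) * P(B)
= 40% * 50%
= 2000 / 100 %
= 20.0%

20.0%


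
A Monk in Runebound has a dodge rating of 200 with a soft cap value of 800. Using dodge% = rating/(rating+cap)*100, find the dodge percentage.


dodge% = 200 / (200 + 800) * 100
= 200 / 1000 * 100
= 0.2 * 100
= 20.00%

20.00%


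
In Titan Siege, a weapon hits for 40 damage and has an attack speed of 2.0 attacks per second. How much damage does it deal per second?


DPS = damage * attack_speed
= 40 * 2.0
= 80.0

80.0 DPS


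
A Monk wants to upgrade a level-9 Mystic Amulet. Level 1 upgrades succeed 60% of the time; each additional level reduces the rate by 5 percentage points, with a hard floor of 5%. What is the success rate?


raw_rate = 60 - 5 * (9 - 1)
= 60 - 5 * 8
= 60 - 40
= 20
Apply floor: max(20, 5) = 20%

20%


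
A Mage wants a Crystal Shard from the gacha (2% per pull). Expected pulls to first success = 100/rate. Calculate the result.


Expected pulls for a geometric distribution = 1/p = 100 / rate%
= 100 / 2
= 50.0

50.0 pulls


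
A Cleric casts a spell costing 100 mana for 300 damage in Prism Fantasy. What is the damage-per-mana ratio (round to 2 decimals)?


Efficiency = damage / mana
= 300 / 100
= 3.00

3.00 dmg/mana


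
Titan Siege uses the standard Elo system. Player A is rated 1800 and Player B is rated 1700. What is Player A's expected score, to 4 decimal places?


Elo expected score: Ea = 1/(1 + 10^((Rb-Ra)/400))
Rb - Ra = 1700 - 1800 = -100
(Rb-Ra)/400 = -100/400 = -0.25
10^-0.25 = 0.562341
Ea = 1/(1 + 0.562341) = 1/1.562341 = 0.6401

0.6401


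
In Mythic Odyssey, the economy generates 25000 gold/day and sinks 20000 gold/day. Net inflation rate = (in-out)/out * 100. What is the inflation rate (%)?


Net gold = 25000 - 20000 = 5000
Inflation rate = net / sunk * 100 = 5000 / 20000 * 100
= 0.25 * 100
= 25.00%

25.00%


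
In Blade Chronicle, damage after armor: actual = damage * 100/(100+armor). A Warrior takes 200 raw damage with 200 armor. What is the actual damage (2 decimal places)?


actual = 200 * 100 / (100 + 200)
= 200 * 100 / 300
= 20000 / 300
= 66.67

66.67 damage


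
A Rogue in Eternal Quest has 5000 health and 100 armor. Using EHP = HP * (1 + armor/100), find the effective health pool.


EHP = 5000 * (1 + 100/100)
= 5000 * (1 + 1.0)
= 5000 * 2.0
= 10000.0

10000.0 EHP


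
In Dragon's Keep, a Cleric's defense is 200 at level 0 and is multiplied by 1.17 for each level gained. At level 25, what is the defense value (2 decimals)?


value = base * growth^level
= 200 * 1.17^25
= 200 * 50.657826
= 10131.57

10131.57 defense


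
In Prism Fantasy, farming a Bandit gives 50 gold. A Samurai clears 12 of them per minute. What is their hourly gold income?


Gold per minute = 50 * 12 = 600
Gold per hour = 600 * 60 = 36000

36000 gold/hour


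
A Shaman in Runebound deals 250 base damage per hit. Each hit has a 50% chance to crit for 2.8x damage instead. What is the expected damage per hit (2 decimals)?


E[dmg] = base * (1 + crit_chance * (crit_mult - 1))
cc as decimal = 50/100 = 0.5
cm - 1 = 2.8 - 1 = 1.8
Bonus factor = 0.5 * 1.8 = 0.9
Total multiplier = 1 + 0.9 = 1.9
Expected damage = 250 * 1.9 = 475.00

475.00 damage


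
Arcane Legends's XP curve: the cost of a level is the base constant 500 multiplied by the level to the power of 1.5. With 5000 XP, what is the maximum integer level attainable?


XP = 500 * level^1.5, so level = (XP / 500)^(1/1.5)
= (5000 / 500)^(1/1.5)
= 10.0^0.6667
= 4.6416
Floor: level = 4

level 4


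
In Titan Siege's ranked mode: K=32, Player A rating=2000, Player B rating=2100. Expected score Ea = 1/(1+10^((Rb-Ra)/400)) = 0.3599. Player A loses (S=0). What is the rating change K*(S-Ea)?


Elo update: delta = K * (S - Ea), where S = 0 (loses)
S - Ea = 0 - 0.3599 = -0.3599
Rating change = 32 * -0.3599
= -11.52

-11.52 rating points


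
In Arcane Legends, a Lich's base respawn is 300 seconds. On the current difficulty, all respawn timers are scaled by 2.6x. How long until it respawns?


Respawn time = base * multiplier
= 300 * 2.6
= 780.0 seconds

780.0 seconds


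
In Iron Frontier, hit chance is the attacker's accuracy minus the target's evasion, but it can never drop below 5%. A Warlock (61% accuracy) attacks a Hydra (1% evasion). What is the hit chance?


accuracy - evasion = 61 - 1 = 60
Apply floor: max(60, 5) = 60
Hit chance = 60%

60%


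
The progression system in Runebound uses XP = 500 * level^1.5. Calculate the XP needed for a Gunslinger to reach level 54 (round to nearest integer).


XP = 500 * level^1.5
Substitute level = 54:
XP = 500 * 54^1.5
= 500 * 396.8173
= 198409

198409 XP


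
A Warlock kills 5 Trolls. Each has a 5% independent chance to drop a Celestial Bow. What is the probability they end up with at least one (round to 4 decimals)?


P(at least one) = 1 - P(none) = 1 - (1-p)^n
p = 5/100 = 0.05
1 - p = 0.95
(1 - p)^5 = 0.95^5 = 0.773781
P(at least one) = 1 - 0.773781 = 0.2262

0.2262


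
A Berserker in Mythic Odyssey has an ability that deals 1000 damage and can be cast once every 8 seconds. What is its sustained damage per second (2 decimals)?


DPS = damage / cooldown
= 1000 / 8
= 125.00

125.00 DPS


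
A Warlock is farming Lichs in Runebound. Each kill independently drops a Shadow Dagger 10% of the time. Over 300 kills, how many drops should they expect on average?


Expected drops = kills * (drop_rate / 100)
= 300 * (10 / 100)
= 300 * 0.1
= 30.0

30.0 drops


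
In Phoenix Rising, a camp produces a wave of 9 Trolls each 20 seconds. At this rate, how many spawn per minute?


Spawns per minute = count * (60 / interval)
= 9 * (60 / 20)
= 9 * 3.0
= 27.0

27.0 per minute


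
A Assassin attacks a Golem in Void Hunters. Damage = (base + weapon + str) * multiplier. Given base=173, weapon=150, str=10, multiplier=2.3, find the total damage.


Sum base + weapon + str = 173 + 150 + 10 = 333
Multiply by 2.3:
333 * 2.3 = 765.9

765.9 damage


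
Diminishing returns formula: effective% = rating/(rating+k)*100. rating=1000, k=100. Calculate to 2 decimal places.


effective% = rating / (rating + k) * 100
= 1000 / (1000 + 100) * 100
= 1000 / 1100 * 100
= 0.909091 * 100
= 90.91%

90.91%


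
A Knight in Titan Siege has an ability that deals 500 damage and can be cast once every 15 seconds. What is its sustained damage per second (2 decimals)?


DPS = damage / cooldown
= 500 / 15
= 33.33

33.33 DPS


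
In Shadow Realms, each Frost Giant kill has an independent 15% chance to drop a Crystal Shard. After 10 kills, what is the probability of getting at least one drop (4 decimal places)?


P(at least one) = 1 - P(none) = 1 - (1-p)^n
p = 15/100 = 0.15
1 - p = 0.85
(1 - p)^10 = 0.85^10 = 0.196874
P(at least one) = 1 - 0.196874 = 0.8031

0.8031


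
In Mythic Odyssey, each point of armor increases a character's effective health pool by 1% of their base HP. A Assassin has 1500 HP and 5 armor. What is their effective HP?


EHP = 1500 * (1 + 5/100)
= 1500 * (1 + 0.05)
= 1500 * 1.05
= 1575.0

1575.0 EHP


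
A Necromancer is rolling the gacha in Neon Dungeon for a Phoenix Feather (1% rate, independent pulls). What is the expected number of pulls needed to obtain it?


Expected pulls for a geometric distribution = 1/p = 100 / rate%
= 100 / 1
= 100.0

100.0 pulls


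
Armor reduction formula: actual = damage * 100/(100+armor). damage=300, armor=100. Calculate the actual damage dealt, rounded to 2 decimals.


actual = 300 * 100 / (100 + 100)
= 300 * 100 / 200
= 30000 / 200
= 150.00

150.00 damage


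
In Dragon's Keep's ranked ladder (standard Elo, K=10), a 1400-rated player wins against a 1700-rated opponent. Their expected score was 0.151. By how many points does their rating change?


Elo update: delta = K * (S - Ea), where S = 1 (wins)
S - Ea = 1 - 0.151 = 0.849
Rating change = 10 * 0.849
= 8.49

8.49 rating points


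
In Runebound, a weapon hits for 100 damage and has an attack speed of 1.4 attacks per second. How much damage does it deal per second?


DPS = damage * attack_speed
= 100 * 1.4
= 140.0

140.0 DPS


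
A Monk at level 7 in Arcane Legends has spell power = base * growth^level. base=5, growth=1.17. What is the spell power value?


value = base * growth^level
= 5 * 1.17^7
= 5 * 3.001242
= 15.01

15.01 spell power


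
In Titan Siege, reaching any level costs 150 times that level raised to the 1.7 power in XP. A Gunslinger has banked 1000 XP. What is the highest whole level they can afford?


XP = 150 * level^1.7, so level = (XP / 150)^(1/1.7)
= (1000 / 150)^(1/1.7)
= 6.6667^0.5882
= 3.0525
Floor: level = 3

level 3


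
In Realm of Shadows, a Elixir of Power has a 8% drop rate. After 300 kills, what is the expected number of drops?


Expected drops = kills * (drop_rate / 100)
= 300 * (8 / 100)
= 300 * 0.08
= 24.0

24.0 drops


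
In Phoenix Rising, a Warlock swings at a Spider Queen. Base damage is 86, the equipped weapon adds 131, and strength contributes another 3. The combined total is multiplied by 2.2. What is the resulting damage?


Sum base + weapon + str = 86 + 131 + 3 = 220
Multiply by 2.2:
220 * 2.2 = 484.0

484.0 damage


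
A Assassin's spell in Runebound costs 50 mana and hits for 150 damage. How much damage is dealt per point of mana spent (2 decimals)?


Efficiency = damage / mana
= 150 / 50
= 3.00

3.00 dmg/mana


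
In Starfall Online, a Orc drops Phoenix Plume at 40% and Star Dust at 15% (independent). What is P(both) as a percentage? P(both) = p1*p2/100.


For independent events, P(both) = P(A) * P(B)
= 40% * 15%
= 600 / 100 %
= 6.0%

6.0%


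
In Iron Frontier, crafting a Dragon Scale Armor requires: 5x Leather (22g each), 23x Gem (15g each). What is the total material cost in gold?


Cost breakdown:
  Leather: 5 * 22 = 110
  Gem: 23 * 15 = 345
Total = 110 + 345 = 455

455 gold


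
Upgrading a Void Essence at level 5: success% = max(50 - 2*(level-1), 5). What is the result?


raw_rate = 50 - 2 * (5 - 1)
= 50 - 2 * 4
= 50 - 8
= 42
Apply floor: max(42, 5) = 42%

42%


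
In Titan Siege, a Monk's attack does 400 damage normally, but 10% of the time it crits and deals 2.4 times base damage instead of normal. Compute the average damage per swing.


E[dmg] = base * (1 + crit_chance * (crit_mult - 1))
cc as decimal = 10/100 = 0.1
cm - 1 = 2.4 - 1 = 1.4
Bonus factor = 0.1 * 1.4 = 0.14
Total multiplier = 1 + 0.14 = 1.14
Expected damage = 400 * 1.14 = 456.00

456.00 damage


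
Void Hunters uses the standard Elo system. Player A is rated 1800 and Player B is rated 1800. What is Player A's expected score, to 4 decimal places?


Elo expected score: Ea = 1/(1 + 10^((Rb-Ra)/400))
Rb - Ra = 1800 - 1800 = 0
(Rb-Ra)/400 = 0/400 = 0.0
10^0.0 = 1.0
Ea = 1/(1 + 1.0) = 1/2.0 = 0.5000

0.5000


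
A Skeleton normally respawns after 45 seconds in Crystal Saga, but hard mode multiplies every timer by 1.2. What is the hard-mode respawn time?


Respawn time = base * multiplier
= 45 * 1.2
= 54.0 seconds

54.0 seconds


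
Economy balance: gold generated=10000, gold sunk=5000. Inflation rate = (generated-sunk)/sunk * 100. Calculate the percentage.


Net gold = 10000 - 5000 = 5000
Inflation rate = net / sunk * 100 = 5000 / 5000 * 100
= 1.0 * 100
= 100.00%

100.00%


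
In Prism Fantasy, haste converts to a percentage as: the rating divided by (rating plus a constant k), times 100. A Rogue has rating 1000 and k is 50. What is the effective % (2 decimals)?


effective% = rating / (rating + k) * 100
= 1000 / (1000 + 50) * 100
= 1000 / 1050 * 100
= 0.952381 * 100
= 95.24%

95.24%


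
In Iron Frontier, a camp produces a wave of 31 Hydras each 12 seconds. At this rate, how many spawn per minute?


Spawns per minute = count * (60 / interval)
= 31 * (60 / 12)
= 31 * 5.0
= 155.0

155.0 per minute


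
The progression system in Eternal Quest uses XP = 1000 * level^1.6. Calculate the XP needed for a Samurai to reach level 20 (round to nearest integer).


XP = 1000 * level^1.6
Substitute level = 20:
XP = 1000 * 20^1.6
= 1000 * 120.6835
= 120684

120684 XP


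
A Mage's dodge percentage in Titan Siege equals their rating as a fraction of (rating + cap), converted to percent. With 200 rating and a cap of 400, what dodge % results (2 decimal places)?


dodge% = 200 / (200 + 400) * 100
= 200 / 600 * 100
= 0.333333 * 100
= 33.33%

33.33%


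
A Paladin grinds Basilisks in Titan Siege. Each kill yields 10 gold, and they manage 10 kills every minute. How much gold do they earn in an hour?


Gold per minute = 10 * 10 = 100
Gold per hour = 100 * 60 = 6000

6000 gold/hour


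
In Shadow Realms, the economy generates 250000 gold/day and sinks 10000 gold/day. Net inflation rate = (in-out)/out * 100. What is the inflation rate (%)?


Net gold = 250000 - 10000 = 240000
Inflation rate = net / sunk * 100 = 240000 / 10000 * 100
= 24.0 * 100
= 2400.00%

2400.00%


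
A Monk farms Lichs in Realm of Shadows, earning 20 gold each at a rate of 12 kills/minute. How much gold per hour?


Gold per minute = 20 * 12 = 240
Gold per hour = 240 * 60 = 14400

14400 gold/hour


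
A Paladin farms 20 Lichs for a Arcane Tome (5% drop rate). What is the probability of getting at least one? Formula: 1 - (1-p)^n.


P(at least one) = 1 - P(none) = 1 - (1-p)^n
p = 5/100 = 0.05
1 - p = 0.95
(1 - p)^20 = 0.95^20 = 0.358486
P(at least one) = 1 - 0.358486 = 0.6415

0.6415


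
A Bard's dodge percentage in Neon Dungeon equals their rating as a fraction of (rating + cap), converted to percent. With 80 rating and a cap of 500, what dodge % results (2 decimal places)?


dodge% = 80 / (80 + 500) * 100
= 80 / 580 * 100
= 0.137931 * 100
= 13.79%

13.79%


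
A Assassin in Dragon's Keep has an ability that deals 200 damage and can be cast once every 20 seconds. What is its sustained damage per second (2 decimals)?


DPS = damage / cooldown
= 200 / 20
= 10.00

10.00 DPS


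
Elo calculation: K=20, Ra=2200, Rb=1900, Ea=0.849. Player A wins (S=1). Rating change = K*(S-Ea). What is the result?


Elo update: delta = K * (S - Ea), where S = 1 (wins)
S - Ea = 1 - 0.849 = 0.151
Rating change = 20 * 0.151
= 3.02

3.02 rating points


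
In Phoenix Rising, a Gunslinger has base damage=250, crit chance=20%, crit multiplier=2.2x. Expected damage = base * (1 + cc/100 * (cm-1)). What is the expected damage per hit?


E[dmg] = base * (1 + crit_chance * (crit_mult - 1))
cc as decimal = 20/100 = 0.2
cm - 1 = 2.2 - 1 = 1.2
Bonus factor = 0.2 * 1.2 = 0.24
Total multiplier = 1 + 0.24 = 1.24
Expected damage = 250 * 1.24 = 310.00

310.00 damage


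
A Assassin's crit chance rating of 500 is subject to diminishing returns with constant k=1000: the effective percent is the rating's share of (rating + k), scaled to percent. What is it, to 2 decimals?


effective% = rating / (rating + k) * 100
= 500 / (500 + 1000) * 100
= 500 / 1500 * 100
= 0.333333 * 100
= 33.33%

33.33%


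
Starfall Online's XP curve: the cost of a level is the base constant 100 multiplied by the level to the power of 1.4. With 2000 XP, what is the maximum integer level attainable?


XP = 100 * level^1.4, so level = (XP / 100)^(1/1.4)
= (2000 / 100)^(1/1.4)
= 20.0^0.7143
= 8.4978
Floor: level = 8

level 8


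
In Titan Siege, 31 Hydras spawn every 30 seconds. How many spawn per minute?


Spawns per minute = count * (60 / interval)
= 31 * (60 / 30)
= 31 * 2.0
= 62.0

62.0 per minute


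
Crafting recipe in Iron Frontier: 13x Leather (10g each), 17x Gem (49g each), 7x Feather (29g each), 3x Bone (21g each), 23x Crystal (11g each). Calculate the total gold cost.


Cost breakdown:
  Leather: 13 * 10 = 130
  Gem: 17 * 49 = 833
  Feather: 7 * 29 = 203
  Bone: 3 * 21 = 63
  Crystal: 23 * 11 = 253
Total = 130 + 833 + 203 + 63 + 253 = 1482

1482 gold


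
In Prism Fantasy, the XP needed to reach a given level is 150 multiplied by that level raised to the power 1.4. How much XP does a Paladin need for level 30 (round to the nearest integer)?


XP = 150 * level^1.4
Substitute level = 30:
XP = 150 * 30^1.4
= 150 * 116.9418
= 17541

17541 XP


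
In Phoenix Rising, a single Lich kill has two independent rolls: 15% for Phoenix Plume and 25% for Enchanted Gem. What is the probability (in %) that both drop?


For independent events, P(both) = P(A) * P(B)
= 15% * 25%
= 375 / 100 %
= 3.75%

3.75%


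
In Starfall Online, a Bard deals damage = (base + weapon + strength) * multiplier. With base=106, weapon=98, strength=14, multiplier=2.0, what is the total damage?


Sum base + weapon + str = 106 + 98 + 14 = 218
Multiply by 2.0:
218 * 2.0 = 436.0

436.0 damage


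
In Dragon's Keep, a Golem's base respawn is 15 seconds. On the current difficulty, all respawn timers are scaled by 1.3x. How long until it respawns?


Respawn time = base * multiplier
= 15 * 1.3
= 19.5 seconds

19.5 seconds


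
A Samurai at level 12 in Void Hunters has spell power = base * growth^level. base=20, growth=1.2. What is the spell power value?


value = base * growth^level
= 20 * 1.2^12
= 20 * 8.9161
= 178.32

178.32 spell power


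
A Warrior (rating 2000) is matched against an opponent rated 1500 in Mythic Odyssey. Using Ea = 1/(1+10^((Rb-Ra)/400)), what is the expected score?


Elo expected score: Ea = 1/(1 + 10^((Rb-Ra)/400))
Rb - Ra = 1500 - 2000 = -500
(Rb-Ra)/400 = -500/400 = -1.25
10^-1.25 = 0.056234
Ea = 1/(1 + 0.056234) = 1/1.056234 = 0.9468

0.9468


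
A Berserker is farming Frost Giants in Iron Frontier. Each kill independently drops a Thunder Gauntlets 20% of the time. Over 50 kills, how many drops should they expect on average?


Expected drops = kills * (drop_rate / 100)
= 50 * (20 / 100)
= 50 * 0.2
= 10.0

10.0 drops


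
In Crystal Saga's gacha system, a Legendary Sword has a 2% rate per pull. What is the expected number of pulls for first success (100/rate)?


Expected pulls for a geometric distribution = 1/p = 100 / rate%
= 100 / 2
= 50.0

50.0 pulls


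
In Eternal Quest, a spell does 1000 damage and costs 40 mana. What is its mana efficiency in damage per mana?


Efficiency = damage / mana
= 1000 / 40
= 25.00

25.00 dmg/mana


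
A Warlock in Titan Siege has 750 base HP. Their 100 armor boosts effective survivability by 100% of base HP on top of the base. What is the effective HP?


EHP = 750 * (1 + 100/100)
= 750 * (1 + 1.0)
= 750 * 2.0
= 1500.0

1500.0 EHP


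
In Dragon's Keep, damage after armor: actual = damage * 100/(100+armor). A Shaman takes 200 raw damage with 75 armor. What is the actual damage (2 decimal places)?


actual = 200 * 100 / (100 + 75)
= 200 * 100 / 175
= 20000 / 175
= 114.29

114.29 damage


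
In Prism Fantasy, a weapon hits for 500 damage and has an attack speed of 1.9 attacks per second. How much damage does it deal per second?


DPS = damage * attack_speed
= 500 * 1.9
= 950.0

950.0 DPS


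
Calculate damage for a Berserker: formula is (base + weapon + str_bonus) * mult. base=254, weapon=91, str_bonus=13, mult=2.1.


Sum base + weapon + str = 254 + 91 + 13 = 358
Multiply by 2.1:
358 * 2.1 = 751.8

751.8 damage


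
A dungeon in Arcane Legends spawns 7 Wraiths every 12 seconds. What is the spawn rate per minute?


Spawns per minute = count * (60 / interval)
= 7 * (60 / 12)
= 7 * 5.0
= 35.0

35.0 per minute


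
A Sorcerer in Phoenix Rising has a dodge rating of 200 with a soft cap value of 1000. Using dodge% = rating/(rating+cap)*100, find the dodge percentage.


dodge% = 200 / (200 + 1000) * 100
= 200 / 1200 * 100
= 0.166667 * 100
= 16.67%

16.67%


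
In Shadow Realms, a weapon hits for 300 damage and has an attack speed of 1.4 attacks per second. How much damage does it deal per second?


DPS = damage * attack_speed
= 300 * 1.4
= 420.0

420.0 DPS


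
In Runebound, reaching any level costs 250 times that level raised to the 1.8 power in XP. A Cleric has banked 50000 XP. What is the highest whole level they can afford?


XP = 250 * level^1.8, so level = (XP / 250)^(1/1.8)
= (50000 / 250)^(1/1.8)
= 200.0^0.5556
= 18.9824
Floor: level = 18

level 18


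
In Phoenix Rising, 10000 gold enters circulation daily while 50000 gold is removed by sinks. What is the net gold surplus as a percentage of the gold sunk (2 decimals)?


Net gold = 10000 - 50000 = -40000
Inflation rate = net / sunk * 100 = -40000 / 50000 * 100
= -0.8 * 100
= -80.00%

-80.00%


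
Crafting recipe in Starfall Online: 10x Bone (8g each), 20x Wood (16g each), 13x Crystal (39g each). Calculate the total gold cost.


Cost breakdown:
  Bone: 10 * 8 = 80
  Wood: 20 * 16 = 320
  Crystal: 13 * 39 = 507
Total = 80 + 320 + 507 = 907

907 gold


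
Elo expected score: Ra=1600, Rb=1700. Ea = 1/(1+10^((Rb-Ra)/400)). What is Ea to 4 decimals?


Elo expected score: Ea = 1/(1 + 10^((Rb-Ra)/400))
Rb - Ra = 1700 - 1600 = 100
(Rb-Ra)/400 = 100/400 = 0.25
10^0.25 = 1.778279
Ea = 1/(1 + 1.778279) = 1/2.778279 = 0.3599

0.3599


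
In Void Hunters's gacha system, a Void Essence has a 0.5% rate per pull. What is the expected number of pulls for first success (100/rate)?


Expected pulls for a geometric distribution = 1/p = 100 / rate%
= 100 / 0.5
= 200.0

200.0 pulls


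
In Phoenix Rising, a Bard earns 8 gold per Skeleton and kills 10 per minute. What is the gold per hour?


Gold per minute = 8 * 10 = 80
Gold per hour = 80 * 60 = 4800

4800 gold/hour


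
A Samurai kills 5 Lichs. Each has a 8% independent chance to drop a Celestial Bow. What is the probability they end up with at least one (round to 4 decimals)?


P(at least one) = 1 - P(none) = 1 - (1-p)^n
p = 8/100 = 0.08
1 - p = 0.92
(1 - p)^5 = 0.92^5 = 0.659082
P(at least one) = 1 - 0.659082 = 0.3409

0.3409


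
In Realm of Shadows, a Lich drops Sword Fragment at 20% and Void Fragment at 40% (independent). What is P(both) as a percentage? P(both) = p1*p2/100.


For independent events, P(both) = P(A) * P(B)
= 20% * 40%
= 800 / 100 %
= 8.0%

8.0%


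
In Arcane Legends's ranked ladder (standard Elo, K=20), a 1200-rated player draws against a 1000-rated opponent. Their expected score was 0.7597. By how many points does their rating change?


Elo update: delta = K * (S - Ea), where S = 0.5 (draws)
S - Ea = 0.5 - 0.7597 = -0.2597
Rating change = 20 * -0.2597
= -5.19

-5.19 rating points


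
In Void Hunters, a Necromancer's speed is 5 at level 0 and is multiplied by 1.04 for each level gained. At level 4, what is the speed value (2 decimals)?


value = base * growth^level
= 5 * 1.04^4
= 5 * 1.169859
= 5.85

5.85 speed


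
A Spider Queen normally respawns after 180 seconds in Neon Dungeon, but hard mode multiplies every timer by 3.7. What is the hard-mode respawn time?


Respawn time = base * multiplier
= 180 * 3.7
= 666.0 seconds

666.0 seconds


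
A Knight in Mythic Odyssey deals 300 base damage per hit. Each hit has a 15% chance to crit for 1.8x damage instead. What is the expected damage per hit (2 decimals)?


E[dmg] = base * (1 + crit_chance * (crit_mult - 1))
cc as decimal = 15/100 = 0.15
cm - 1 = 1.8 - 1 = 0.8
Bonus factor = 0.15 * 0.8 = 0.12
Total multiplier = 1 + 0.12 = 1.12
Expected damage = 300 * 1.12 = 336.00

336.00 damage


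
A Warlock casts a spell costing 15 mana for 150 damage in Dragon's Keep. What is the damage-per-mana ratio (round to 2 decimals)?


Efficiency = damage / mana
= 150 / 15
= 10.00

10.00 dmg/mana


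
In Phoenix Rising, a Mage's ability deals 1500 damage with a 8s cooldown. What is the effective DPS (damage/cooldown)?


DPS = damage / cooldown
= 1500 / 8
= 187.50

187.50 DPS


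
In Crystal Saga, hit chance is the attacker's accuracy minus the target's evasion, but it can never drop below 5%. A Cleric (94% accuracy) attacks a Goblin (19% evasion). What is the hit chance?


accuracy - evasion = 94 - 19 = 75
Apply floor: max(75, 5) = 75
Hit chance = 75%

75%


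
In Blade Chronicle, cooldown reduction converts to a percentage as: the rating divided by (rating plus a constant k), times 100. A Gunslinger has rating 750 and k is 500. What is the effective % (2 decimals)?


effective% = rating / (rating + k) * 100
= 750 / (750 + 500) * 100
= 750 / 1250 * 100
= 0.6 * 100
= 60.00%

60.00%


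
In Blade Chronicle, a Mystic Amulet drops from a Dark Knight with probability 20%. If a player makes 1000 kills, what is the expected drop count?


Expected drops = kills * (drop_rate / 100)
= 1000 * (20 / 100)
= 1000 * 0.2
= 200.0

200.0 drops


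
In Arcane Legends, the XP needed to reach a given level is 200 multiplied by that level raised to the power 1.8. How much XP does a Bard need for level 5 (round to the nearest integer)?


XP = 200 * level^1.8
Substitute level = 5:
XP = 200 * 5^1.8
= 200 * 18.1195
= 3624

3624 XP


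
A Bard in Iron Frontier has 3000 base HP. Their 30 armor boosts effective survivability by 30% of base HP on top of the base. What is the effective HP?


EHP = 3000 * (1 + 30/100)
= 3000 * (1 + 0.3)
= 3000 * 1.3
= 3900.0

3900.0 EHP


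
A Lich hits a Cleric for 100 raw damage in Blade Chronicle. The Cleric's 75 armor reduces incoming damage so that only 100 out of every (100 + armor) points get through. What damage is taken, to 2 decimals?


actual = 100 * 100 / (100 + 75)
= 100 * 100 / 175
= 10000 / 175
= 57.14

57.14 damage


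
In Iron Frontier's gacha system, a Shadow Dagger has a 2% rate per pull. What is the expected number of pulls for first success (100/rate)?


Expected pulls for a geometric distribution = 1/p = 100 / rate%
= 100 / 2
= 50.0

50.0 pulls


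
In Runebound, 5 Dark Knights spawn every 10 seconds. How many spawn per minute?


Spawns per minute = count * (60 / interval)
= 5 * (60 / 10)
= 5 * 6.0
= 30.0

30.0 per minute


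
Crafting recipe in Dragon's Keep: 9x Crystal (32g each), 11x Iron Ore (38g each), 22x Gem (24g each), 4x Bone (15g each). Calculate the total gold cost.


Cost breakdown:
  Crystal: 9 * 32 = 288
  Iron Ore: 11 * 38 = 418
  Gem: 22 * 24 = 528
  Bone: 4 * 15 = 60
Total = 288 + 418 + 528 + 60 = 1294

1294 gold


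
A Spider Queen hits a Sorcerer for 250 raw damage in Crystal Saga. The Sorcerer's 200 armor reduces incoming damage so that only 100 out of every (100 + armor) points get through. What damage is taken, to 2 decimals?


actual = 250 * 100 / (100 + 200)
= 250 * 100 / 300
= 25000 / 300
= 83.33

83.33 damage


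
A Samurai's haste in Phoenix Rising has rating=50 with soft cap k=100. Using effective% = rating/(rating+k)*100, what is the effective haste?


effective% = rating / (rating + k) * 100
= 50 / (50 + 100) * 100
= 50 / 150 * 100
= 0.333333 * 100
= 33.33%

33.33%


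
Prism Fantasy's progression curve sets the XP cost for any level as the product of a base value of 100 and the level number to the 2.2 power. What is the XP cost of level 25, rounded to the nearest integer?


XP = 100 * level^2.2
Substitute level = 25:
XP = 100 * 25^2.2
= 100 * 1189.7837
= 118978

118978 XP


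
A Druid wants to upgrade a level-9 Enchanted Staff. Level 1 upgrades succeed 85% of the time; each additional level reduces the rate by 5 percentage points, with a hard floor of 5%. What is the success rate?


raw_rate = 85 - 5 * (9 - 1)
= 85 - 5 * 8
= 85 - 40
= 45
Apply floor: max(45, 5) = 45%

45%


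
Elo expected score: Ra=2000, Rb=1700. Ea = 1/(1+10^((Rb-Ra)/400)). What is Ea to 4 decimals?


Elo expected score: Ea = 1/(1 + 10^((Rb-Ra)/400))
Rb - Ra = 1700 - 2000 = -300
(Rb-Ra)/400 = -300/400 = -0.75
10^-0.75 = 0.177828
Ea = 1/(1 + 0.177828) = 1/1.177828 = 0.8490

0.8490


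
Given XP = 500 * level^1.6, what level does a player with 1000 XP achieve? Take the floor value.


XP = 500 * level^1.6, so level = (XP / 500)^(1/1.6)
= (1000 / 500)^(1/1.6)
= 2.0^0.625
= 1.5422
Floor: level = 1

level 1


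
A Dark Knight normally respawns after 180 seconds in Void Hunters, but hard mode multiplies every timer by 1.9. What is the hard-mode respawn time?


Respawn time = base * multiplier
= 180 * 1.9
= 342.0 seconds

342.0 seconds


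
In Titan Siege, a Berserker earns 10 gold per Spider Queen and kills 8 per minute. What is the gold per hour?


Gold per minute = 10 * 8 = 80
Gold per hour = 80 * 60 = 4800

4800 gold/hour


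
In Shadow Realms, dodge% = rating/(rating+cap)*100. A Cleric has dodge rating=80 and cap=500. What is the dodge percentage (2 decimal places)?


dodge% = 80 / (80 + 500) * 100
= 80 / 580 * 100
= 0.137931 * 100
= 13.79%

13.79%


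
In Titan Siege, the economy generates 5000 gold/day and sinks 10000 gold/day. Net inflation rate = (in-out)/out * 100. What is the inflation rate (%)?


Net gold = 5000 - 10000 = -5000
Inflation rate = net / sunk * 100 = -5000 / 10000 * 100
= -0.5 * 100
= -50.00%

-50.00%


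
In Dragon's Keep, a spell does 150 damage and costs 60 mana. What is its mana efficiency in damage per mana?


Efficiency = damage / mana
= 150 / 60
= 2.50

2.50 dmg/mana


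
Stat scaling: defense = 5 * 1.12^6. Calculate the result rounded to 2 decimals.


value = base * growth^level
= 5 * 1.12^6
= 5 * 1.973823
= 9.87

9.87 defense


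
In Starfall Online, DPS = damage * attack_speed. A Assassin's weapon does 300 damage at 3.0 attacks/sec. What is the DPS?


DPS = damage * attack_speed
= 300 * 3.0
= 900.0

900.0 DPS


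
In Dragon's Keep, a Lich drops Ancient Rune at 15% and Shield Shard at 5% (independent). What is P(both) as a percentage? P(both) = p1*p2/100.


For independent events, P(both) = P(A) * P(B)
= 15% * 5%
= 75 / 100 %
= 0.75%

0.75%


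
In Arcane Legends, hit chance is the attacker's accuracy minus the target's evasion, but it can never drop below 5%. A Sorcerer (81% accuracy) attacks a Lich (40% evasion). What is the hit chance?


accuracy - evasion = 81 - 40 = 41
Apply floor: max(41, 5) = 41
Hit chance = 41%

41%


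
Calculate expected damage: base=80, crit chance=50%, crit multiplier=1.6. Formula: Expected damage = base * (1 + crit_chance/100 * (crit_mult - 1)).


E[dmg] = base * (1 + crit_chance * (crit_mult - 1))
cc as decimal = 50/100 = 0.5
cm - 1 = 1.6 - 1 = 0.6
Bonus factor = 0.5 * 0.6 = 0.3
Total multiplier = 1 + 0.3 = 1.3
Expected damage = 80 * 1.3 = 104.00

104.00 damage


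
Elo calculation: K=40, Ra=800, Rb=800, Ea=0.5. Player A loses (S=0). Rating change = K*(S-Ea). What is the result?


Elo update: delta = K * (S - Ea), where S = 0 (loses)
S - Ea = 0 - 0.5 = -0.5
Rating change = 40 * -0.5
= -20.00

-20.00 rating points


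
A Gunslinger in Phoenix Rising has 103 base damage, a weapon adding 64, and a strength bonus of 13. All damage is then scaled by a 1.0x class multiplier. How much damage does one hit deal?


Sum base + weapon + str = 103 + 64 + 13 = 180
Multiply by 1.0:
180 * 1.0 = 180.0

180.0 damage


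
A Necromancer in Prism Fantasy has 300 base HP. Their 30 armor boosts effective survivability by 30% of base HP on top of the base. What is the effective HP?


EHP = 300 * (1 + 30/100)
= 300 * (1 + 0.3)
= 300 * 1.3
= 390.0

390.0 EHP


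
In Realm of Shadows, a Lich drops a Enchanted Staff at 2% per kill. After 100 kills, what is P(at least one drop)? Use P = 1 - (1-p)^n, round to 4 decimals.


P(at least one) = 1 - P(none) = 1 - (1-p)^n
p = 2/100 = 0.02
1 - p = 0.98
(1 - p)^100 = 0.98^100 = 0.132620
P(at least one) = 1 - 0.132620 = 0.8674

0.8674


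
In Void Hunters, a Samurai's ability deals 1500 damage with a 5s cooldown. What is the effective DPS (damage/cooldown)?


DPS = damage / cooldown
= 1500 / 5
= 300.00

300.00 DPS


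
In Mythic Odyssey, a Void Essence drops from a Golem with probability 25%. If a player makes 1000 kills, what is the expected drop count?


Expected drops = kills * (drop_rate / 100)
= 1000 * (25 / 100)
= 1000 * 0.25
= 250.0

250.0 drops


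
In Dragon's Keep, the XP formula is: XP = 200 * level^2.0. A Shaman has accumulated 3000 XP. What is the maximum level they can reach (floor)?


XP = 200 * level^2.0, so level = (XP / 200)^(1/2.0)
= (3000 / 200)^(1/2.0)
= 15.0^0.5
= 3.873
Floor: level = 3

level 3


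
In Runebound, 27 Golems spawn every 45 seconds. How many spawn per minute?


Spawns per minute = count * (60 / interval)
= 27 * (60 / 45)
= 27 * 1.3333
= 36.0

36.0 per minute


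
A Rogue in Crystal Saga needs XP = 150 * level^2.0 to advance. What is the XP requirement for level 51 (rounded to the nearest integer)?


XP = 150 * level^2.0
Substitute level = 51:
XP = 150 * 51^2.0
= 150 * 2601.0
= 390150

390150 XP


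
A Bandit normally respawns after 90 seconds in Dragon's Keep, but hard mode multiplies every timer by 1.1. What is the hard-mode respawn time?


Respawn time = base * multiplier
= 90 * 1.1
= 99.0 seconds

99.0 seconds


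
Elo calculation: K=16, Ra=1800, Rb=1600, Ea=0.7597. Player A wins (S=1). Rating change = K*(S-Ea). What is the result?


Elo update: delta = K * (S - Ea), where S = 1 (wins)
S - Ea = 1 - 0.7597 = 0.2403
Rating change = 16 * 0.2403
= 3.84

3.84 rating points


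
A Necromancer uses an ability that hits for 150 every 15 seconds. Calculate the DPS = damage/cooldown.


DPS = damage / cooldown
= 150 / 15
= 10.00

10.00 DPS


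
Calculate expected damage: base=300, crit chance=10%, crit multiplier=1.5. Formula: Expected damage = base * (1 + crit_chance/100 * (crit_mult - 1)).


E[dmg] = base * (1 + crit_chance * (crit_mult - 1))
cc as decimal = 10/100 = 0.1
cm - 1 = 1.5 - 1 = 0.5
Bonus factor = 0.1 * 0.5 = 0.05
Total multiplier = 1 + 0.05 = 1.05
Expected damage = 300 * 1.05 = 315.00

315.00 damage


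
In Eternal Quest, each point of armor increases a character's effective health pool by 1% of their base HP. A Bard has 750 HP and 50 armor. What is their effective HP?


EHP = 750 * (1 + 50/100)
= 750 * (1 + 0.5)
= 750 * 1.5
= 1125.0

1125.0 EHP


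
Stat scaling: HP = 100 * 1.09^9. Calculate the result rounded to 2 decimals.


value = base * growth^level
= 100 * 1.09^9
= 100 * 2.171893
= 217.19

217.19 HP


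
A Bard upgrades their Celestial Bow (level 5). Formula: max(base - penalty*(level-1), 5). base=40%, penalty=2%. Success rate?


raw_rate = 40 - 2 * (5 - 1)
= 40 - 2 * 4
= 40 - 8
= 32
Apply floor: max(32, 5) = 32%

32%


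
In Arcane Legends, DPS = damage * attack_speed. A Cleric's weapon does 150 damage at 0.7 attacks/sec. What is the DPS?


DPS = damage * attack_speed
= 150 * 0.7
= 105.0

105.0 DPS


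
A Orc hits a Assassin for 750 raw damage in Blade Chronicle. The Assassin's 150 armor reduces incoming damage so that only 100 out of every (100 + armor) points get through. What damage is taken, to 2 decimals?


actual = 750 * 100 / (100 + 150)
= 750 * 100 / 250
= 75000 / 250
= 300.00

300.00 damage


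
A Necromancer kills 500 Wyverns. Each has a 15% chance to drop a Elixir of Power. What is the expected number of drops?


Expected drops = kills * (drop_rate / 100)
= 500 * (15 / 100)
= 500 * 0.15
= 75.0

75.0 drops


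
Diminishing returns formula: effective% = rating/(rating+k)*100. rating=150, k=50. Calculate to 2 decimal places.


effective% = rating / (rating + k) * 100
= 150 / (150 + 50) * 100
= 150 / 200 * 100
= 0.75 * 100
= 75.00%

75.00%


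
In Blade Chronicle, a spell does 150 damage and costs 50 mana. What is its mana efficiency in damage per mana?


Efficiency = damage / mana
= 150 / 50
= 3.00

3.00 dmg/mana


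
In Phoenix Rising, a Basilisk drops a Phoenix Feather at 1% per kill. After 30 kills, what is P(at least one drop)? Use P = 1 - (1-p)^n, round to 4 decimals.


P(at least one) = 1 - P(none) = 1 - (1-p)^n
p = 1/100 = 0.01
1 - p = 0.99
(1 - p)^30 = 0.99^30 = 0.739700
P(at least one) = 1 - 0.739700 = 0.2603

0.2603


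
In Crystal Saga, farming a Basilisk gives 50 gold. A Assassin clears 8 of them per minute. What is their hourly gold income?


Gold per minute = 50 * 8 = 400
Gold per hour = 400 * 60 = 24000

24000 gold/hour


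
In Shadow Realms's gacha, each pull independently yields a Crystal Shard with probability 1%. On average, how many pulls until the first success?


Expected pulls for a geometric distribution = 1/p = 100 / rate%
= 100 / 1
= 100.0

100.0 pulls


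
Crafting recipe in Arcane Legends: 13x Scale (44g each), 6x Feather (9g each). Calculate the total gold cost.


Cost breakdown:
  Scale: 13 * 44 = 572
  Feather: 6 * 9 = 54
Total = 572 + 54 = 626

626 gold


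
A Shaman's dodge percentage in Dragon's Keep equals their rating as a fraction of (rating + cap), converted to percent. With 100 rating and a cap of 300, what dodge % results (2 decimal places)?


dodge% = 100 / (100 + 300) * 100
= 100 / 400 * 100
= 0.25 * 100
= 25.00%

25.00%


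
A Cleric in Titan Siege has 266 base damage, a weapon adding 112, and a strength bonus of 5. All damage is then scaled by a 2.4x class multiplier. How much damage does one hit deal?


Sum base + weapon + str = 266 + 112 + 5 = 383
Multiply by 2.4:
383 * 2.4 = 919.2

919.2 damage


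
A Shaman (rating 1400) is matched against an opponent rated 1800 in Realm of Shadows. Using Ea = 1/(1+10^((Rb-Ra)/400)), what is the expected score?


Elo expected score: Ea = 1/(1 + 10^((Rb-Ra)/400))
Rb - Ra = 1800 - 1400 = 400
(Rb-Ra)/400 = 400/400 = 1.0
10^1.0 = 10.0
Ea = 1/(1 + 10.0) = 1/11.0 = 0.0909

0.0909


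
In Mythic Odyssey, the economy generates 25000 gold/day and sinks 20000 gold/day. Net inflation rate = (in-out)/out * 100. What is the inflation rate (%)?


Net gold = 25000 - 20000 = 5000
Inflation rate = net / sunk * 100 = 5000 / 20000 * 100
= 0.25 * 100
= 25.00%

25.00%


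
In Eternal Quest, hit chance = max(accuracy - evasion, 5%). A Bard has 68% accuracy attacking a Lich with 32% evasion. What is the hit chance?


accuracy - evasion = 68 - 32 = 36
Apply floor: max(36, 5) = 36
Hit chance = 36%

36%


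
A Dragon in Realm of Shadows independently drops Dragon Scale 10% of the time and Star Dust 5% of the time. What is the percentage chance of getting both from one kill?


For independent events, P(both) = P(A) * P(B)
= 10% * 5%
= 50 / 100 %
= 0.5%

0.5%


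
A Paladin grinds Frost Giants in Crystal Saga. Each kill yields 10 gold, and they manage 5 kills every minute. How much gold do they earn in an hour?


Gold per minute = 10 * 5 = 50
Gold per hour = 50 * 60 = 3000

3000 gold/hour


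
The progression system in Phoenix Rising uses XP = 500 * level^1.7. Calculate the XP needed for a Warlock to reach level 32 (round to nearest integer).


XP = 500 * level^1.7
Substitute level = 32:
XP = 500 * 32^1.7
= 500 * 362.0387
= 181019

181019 XP


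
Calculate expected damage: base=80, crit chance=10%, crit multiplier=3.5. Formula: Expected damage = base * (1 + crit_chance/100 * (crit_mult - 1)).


E[dmg] = base * (1 + crit_chance * (crit_mult - 1))
cc as decimal = 10/100 = 0.1
cm - 1 = 3.5 - 1 = 2.5
Bonus factor = 0.1 * 2.5 = 0.25
Total multiplier = 1 + 0.25 = 1.25
Expected damage = 80 * 1.25 = 100.00

100.00 damage


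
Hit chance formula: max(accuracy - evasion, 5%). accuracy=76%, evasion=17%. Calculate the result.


accuracy - evasion = 76 - 17 = 59
Apply floor: max(59, 5) = 59
Hit chance = 59%

59%


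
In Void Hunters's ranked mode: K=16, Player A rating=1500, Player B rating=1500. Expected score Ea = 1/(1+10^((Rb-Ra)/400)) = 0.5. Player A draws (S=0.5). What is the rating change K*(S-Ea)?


Elo update: delta = K * (S - Ea), where S = 0.5 (draws)
S - Ea = 0.5 - 0.5 = 0.0
Rating change = 16 * 0.0
= 0.00

0.00 rating points
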